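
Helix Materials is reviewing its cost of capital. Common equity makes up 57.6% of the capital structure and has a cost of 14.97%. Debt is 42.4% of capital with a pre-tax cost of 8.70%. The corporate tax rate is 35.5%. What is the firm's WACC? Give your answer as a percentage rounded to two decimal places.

After-tax cost of debt = 8.7% × (1 − 35.5%) = 5.6115%.
WACC = 0.576 × 14.9700% + 0.424 × 5.6115% = 11.0020%.

11.00%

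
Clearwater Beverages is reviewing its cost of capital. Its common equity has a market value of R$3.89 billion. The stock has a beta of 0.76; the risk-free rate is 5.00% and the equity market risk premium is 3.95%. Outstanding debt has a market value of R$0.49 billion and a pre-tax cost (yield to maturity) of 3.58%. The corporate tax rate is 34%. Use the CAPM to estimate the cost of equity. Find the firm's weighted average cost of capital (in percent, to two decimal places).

7.37%

Cost of equity via CAPM: Re = 5.0% + 0.76 × 3.95% = 8.0020%.
Total capital V = 3.89 + 0.49 = 4.38.
Equity: weight = 3.89/4.38 = 0.8881; cost = 8.002%.
Debt: weight = 0.49/4.38 = 0.1119; after-tax cost = 3.58% × (1 − 34%) = 2.3628%.
WACC = 0.8881 × 8.0020% + 0.1119 × 2.3628% = 7.3711%.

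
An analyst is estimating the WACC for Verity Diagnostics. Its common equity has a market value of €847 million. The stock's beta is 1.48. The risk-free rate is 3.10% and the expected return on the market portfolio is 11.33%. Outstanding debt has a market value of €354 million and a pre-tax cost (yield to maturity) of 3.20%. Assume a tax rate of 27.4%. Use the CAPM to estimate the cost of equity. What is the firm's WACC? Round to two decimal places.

Market risk premium = 11.33% − 3.1% = 8.23%.
Cost of equity via CAPM: Re = 3.1% + 1.48 × 8.23% = 15.2804%.
Total capital V = 847 + 354 = 1201.
Equity: weight = 847/1201 = 0.7052; cost = 15.2804%.
Debt: weight = 354/1201 = 0.2948; after-tax cost = 3.2% × (1 − 27.4%) = 2.3232%.
WACC = 0.7052 × 15.2804% + 0.2948 × 2.3232% = 11.4612%.

11.46%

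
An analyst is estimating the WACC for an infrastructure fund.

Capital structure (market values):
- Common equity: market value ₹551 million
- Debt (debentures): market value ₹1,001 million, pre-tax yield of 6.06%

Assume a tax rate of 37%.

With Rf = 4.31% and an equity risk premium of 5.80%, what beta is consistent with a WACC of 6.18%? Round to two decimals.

Total capital V = 551 + 1001 = 1552.
Equity weight = 551/1552 = 0.3550.
Debentures weight = 1001/1552 = 0.6450.
Debt contribution = 0.6450 × 6.06% × (1 − 37%) = 2.4624%.
Required equity contribution = 6.18% − 2.4624% = 3.7176%  ⇒  Re = 10.4714%.
CAPM: 10.4714% = 4.31% + β × 5.8%  ⇒  β = 1.0623.

1.06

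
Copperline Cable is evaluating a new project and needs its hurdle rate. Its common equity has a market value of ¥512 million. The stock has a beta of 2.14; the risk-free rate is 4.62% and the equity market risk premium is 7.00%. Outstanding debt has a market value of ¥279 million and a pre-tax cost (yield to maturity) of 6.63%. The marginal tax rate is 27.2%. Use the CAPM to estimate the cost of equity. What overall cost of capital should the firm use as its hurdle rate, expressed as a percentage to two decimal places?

14.39%

Cost of equity via CAPM: Re = 4.62% + 2.14 × 7.0% = 19.6000%.
Total capital V = 512 + 279 = 791.
Equity: weight = 512/791 = 0.6473; cost = 19.6%.
Debt: weight = 279/791 = 0.3527; after-tax cost = 6.63% × (1 − 27.2%) = 4.8266%.
WACC = 0.6473 × 19.6000% + 0.3527 × 4.8266% = 14.3892%.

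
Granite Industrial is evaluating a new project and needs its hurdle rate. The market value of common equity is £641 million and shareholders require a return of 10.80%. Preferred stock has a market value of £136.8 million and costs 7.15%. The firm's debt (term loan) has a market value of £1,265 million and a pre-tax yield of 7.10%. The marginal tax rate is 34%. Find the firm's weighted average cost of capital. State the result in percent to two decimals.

6.77%

Total capital V = 641 + 136.8 + 1265 = 2042.8.
Equity: weight = 641/2042.8 = 0.3138; cost = 10.8%.
Preferred: weight = 136.8/2042.8 = 0.0670; cost = 7.15%.
Term loan: weight = 1265/2042.8 = 0.6192; after-tax cost = 7.1% × (1 − 34%) = 4.6860%.
WACC = 0.3138 × 10.8000% + 0.0670 × 7.1500% + 0.6192 × 4.6860% = 6.7695%.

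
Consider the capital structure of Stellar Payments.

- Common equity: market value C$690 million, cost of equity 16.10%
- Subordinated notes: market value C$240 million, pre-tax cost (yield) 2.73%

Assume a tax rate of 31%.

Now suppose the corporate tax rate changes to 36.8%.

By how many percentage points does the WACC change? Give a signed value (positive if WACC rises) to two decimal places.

-0.04 pp

Current WACC:
Total capital V = 690 + 240 = 930.
Equity: weight = 690/930 = 0.7419; cost = 16.1%.
Subordinated notes: weight = 240/930 = 0.2581; after-tax cost = 2.73% × (1 − 31%) = 1.8837%.
WACC = 0.7419 × 16.1000% + 0.2581 × 1.8837% = 12.4313%.
After the change:
Total capital V = 690 + 240 = 930.
Equity: weight = 690/930 = 0.7419; cost = 16.1%.
Subordinated notes: weight = 240/930 = 0.2581; after-tax cost = 2.73% × (1 − 36.8%) = 1.7254%.
WACC = 0.7419 × 16.1000% + 0.2581 × 1.7254% = 12.3904%.
Change in WACC = 12.3904% − 12.4313% = -0.0409 pp.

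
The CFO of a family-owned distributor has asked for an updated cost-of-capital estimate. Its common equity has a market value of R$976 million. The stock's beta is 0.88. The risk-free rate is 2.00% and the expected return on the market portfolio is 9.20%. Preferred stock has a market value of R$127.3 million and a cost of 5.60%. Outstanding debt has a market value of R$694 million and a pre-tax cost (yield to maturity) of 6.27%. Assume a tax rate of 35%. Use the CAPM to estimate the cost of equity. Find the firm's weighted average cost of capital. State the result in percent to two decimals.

Market risk premium = 9.2% − 2.0% = 7.2%.
Cost of equity via CAPM: Re = 2.0% + 0.88 × 7.2% = 8.3360%.
Total capital V = 976 + 127.3 + 694 = 1797.3.
Equity: weight = 976/1797.3 = 0.5430; cost = 8.336%.
Preferred: weight = 127.3/1797.3 = 0.0708; cost = 5.6%.
Debt: weight = 694/1797.3 = 0.3861; after-tax cost = 6.27% × (1 − 35%) = 4.0755%.
WACC = 0.5430 × 8.3360% + 0.0708 × 5.6000% + 0.3861 × 4.0755% = 6.4971%.

6.50%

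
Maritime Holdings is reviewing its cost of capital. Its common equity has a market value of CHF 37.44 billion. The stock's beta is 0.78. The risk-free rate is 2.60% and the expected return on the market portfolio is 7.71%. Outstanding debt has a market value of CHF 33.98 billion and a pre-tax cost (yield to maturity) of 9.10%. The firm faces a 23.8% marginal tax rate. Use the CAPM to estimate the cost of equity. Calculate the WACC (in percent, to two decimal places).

6.75%

Market risk premium = 7.71% − 2.6% = 5.11%.
Cost of equity via CAPM: Re = 2.6% + 0.78 × 5.11% = 6.5858%.
Total capital V = 37.44 + 33.98 = 71.42.
Equity: weight = 37.44/71.42 = 0.5242; cost = 6.5858%.
Debt: weight = 33.98/71.42 = 0.4758; after-tax cost = 9.1% × (1 − 23.8%) = 6.9342%.
WACC = 0.5242 × 6.5858% + 0.4758 × 6.9342% = 6.7516%.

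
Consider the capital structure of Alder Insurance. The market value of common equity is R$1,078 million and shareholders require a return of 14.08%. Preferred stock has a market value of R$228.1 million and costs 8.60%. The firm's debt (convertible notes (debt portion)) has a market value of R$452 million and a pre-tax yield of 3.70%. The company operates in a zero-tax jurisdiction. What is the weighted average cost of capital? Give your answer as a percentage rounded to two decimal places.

10.70%

Total capital V = 1078 + 228.1 + 452 = 1758.1.
Equity: weight = 1078/1758.1 = 0.6132; cost = 14.08%.
Preferred: weight = 228.1/1758.1 = 0.1297; cost = 8.6%.
Convertible notes (debt portion): weight = 452/1758.1 = 0.2571; after-tax cost = 3.7% × (1 − 0%) = 3.7000%.
WACC = 0.6132 × 14.0800% + 0.1297 × 8.6000% + 0.2571 × 3.7000% = 10.7004%.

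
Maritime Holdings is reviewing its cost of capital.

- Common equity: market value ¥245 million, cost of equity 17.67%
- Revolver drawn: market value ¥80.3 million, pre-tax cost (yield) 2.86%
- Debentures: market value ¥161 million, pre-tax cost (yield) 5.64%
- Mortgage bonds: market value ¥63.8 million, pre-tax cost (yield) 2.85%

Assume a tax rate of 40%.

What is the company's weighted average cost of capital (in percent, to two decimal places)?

Total capital V = 245 + 80.3 + 161 + 63.8 = 550.1.
Equity: weight = 245/550.1 = 0.4454; cost = 17.67%.
Revolver drawn: weight = 80.3/550.1 = 0.1460; after-tax cost = 2.86% × (1 − 40%) = 1.7160%.
Debentures: weight = 161/550.1 = 0.2927; after-tax cost = 5.64% × (1 − 40%) = 3.3840%.
Mortgage bonds: weight = 63.8/550.1 = 0.1160; after-tax cost = 2.85% × (1 − 40%) = 1.7100%.
WACC = 0.4454 × 17.6700% + 0.1460 × 1.7160% + 0.2927 × 3.3840% + 0.1160 × 1.7100% = 9.3090%.

9.31%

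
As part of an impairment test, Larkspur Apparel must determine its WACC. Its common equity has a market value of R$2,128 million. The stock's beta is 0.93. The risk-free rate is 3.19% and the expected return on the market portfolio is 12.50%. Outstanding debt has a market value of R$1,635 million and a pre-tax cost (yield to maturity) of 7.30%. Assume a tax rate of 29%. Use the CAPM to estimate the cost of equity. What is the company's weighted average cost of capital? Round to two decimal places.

8.95%

Market risk premium = 12.5% − 3.19% = 9.31%.
Cost of equity via CAPM: Re = 3.19% + 0.93 × 9.31% = 11.8483%.
Total capital V = 2128 + 1635 = 3763.
Equity: weight = 2128/3763 = 0.5655; cost = 11.8483%.
Debt: weight = 1635/3763 = 0.4345; after-tax cost = 7.3% × (1 − 29%) = 5.1830%.
WACC = 0.5655 × 11.8483% + 0.4345 × 5.1830% = 8.9523%.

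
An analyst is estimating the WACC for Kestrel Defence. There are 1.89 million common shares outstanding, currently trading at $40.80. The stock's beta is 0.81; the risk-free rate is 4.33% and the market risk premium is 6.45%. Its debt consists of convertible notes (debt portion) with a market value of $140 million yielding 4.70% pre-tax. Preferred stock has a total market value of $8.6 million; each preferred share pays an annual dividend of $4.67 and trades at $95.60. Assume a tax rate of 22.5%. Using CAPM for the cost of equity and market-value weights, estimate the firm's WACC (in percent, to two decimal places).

5.71%

Cost of equity via CAPM: Re = 4.33% + 0.81 × 6.45% = 9.5545%.
Cost of preferred: Rp = 4.67 / 95.6 = 4.8849%.
Market value of equity E = 40.8 × 1.89m = 77.112m.
Total capital V = 77.112 + 8.6 + 140 = 225.712.
Equity: weight = 77.112/225.712 = 0.3416; cost = 9.5545%.
Preferred: weight = 8.6/225.712 = 0.0381; cost = 4.8849%.
Convertible notes (debt portion): weight = 140/225.712 = 0.6203; after-tax cost = 4.7% × (1 − 22.5%) = 3.6425%.
WACC = 0.3416 × 9.5545% + 0.0381 × 4.8849% + 0.6203 × 3.6425% = 5.7096%.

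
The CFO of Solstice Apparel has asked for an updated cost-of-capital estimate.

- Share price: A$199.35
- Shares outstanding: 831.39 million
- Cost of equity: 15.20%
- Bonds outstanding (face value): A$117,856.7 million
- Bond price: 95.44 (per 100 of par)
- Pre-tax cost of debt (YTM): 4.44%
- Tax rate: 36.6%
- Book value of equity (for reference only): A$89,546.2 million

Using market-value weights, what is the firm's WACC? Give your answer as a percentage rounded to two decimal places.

Market value of equity E = 199.35 × 831.39m = 165737.5965m. Market value of debt D = 117856.7m × 95.44/100 = 112482.43448m.
Total capital V = 165737.5965 + 112482.43448 = 278220.03098.
Equity: weight = 165737.5965/278220.03098 = 0.5957; cost = 15.2%.
Bonds outstanding: weight = 112482.43448/278220.03098 = 0.4043; after-tax cost = 4.44% × (1 − 36.6%) = 2.8150%.
WACC = 0.5957 × 15.2000% + 0.4043 × 2.8150% = 10.1928%.

10.19%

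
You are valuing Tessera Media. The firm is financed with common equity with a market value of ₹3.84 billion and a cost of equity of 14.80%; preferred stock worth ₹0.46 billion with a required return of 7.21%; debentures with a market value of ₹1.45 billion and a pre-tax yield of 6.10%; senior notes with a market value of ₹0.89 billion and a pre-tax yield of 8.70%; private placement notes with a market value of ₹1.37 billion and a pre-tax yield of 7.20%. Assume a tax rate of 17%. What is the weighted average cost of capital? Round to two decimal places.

Total capital V = 3.84 + 0.46 + 1.45 + 0.89 + 1.37 = 8.01.
Equity: weight = 3.84/8.01 = 0.4794; cost = 14.8%.
Preferred: weight = 0.46/8.01 = 0.0574; cost = 7.21%.
Debentures: weight = 1.45/8.01 = 0.1810; after-tax cost = 6.1% × (1 − 17%) = 5.0630%.
Senior notes: weight = 0.89/8.01 = 0.1111; after-tax cost = 8.7% × (1 − 17%) = 7.2210%.
Private placement notes: weight = 1.37/8.01 = 0.1710; after-tax cost = 7.2% × (1 − 17%) = 5.9760%.
WACC = 0.4794 × 14.8000% + 0.0574 × 7.2100% + 0.1810 × 5.0630% + 0.1111 × 7.2210% + 0.1710 × 5.9760% = 10.2502%.

10.25%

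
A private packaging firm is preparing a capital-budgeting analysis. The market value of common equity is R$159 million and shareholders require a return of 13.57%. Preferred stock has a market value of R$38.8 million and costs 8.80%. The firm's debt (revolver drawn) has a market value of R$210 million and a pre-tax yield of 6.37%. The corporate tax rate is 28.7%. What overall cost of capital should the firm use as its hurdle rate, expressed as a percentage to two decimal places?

Total capital V = 159 + 38.8 + 210 = 407.8.
Equity: weight = 159/407.8 = 0.3899; cost = 13.57%.
Preferred: weight = 38.8/407.8 = 0.0951; cost = 8.8%.
Revolver drawn: weight = 210/407.8 = 0.5150; after-tax cost = 6.37% × (1 − 28.7%) = 4.5418%.
WACC = 0.3899 × 13.5700% + 0.0951 × 8.8000% + 0.5150 × 4.5418% = 8.4670%.

8.47%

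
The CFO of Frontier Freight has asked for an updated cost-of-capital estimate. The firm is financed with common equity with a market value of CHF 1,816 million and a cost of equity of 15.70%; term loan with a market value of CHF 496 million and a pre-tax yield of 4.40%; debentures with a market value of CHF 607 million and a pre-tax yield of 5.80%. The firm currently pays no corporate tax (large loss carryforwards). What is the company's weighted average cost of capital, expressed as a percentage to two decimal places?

Total capital V = 1816 + 496 + 607 = 2919.
Equity: weight = 1816/2919 = 0.6221; cost = 15.7%.
Term loan: weight = 496/2919 = 0.1699; after-tax cost = 4.4% × (1 − 0%) = 4.4000%.
Debentures: weight = 607/2919 = 0.2079; after-tax cost = 5.8% × (1 − 0%) = 5.8000%.
WACC = 0.6221 × 15.7000% + 0.1699 × 4.4000% + 0.2079 × 5.8000% = 11.7212%.

11.72%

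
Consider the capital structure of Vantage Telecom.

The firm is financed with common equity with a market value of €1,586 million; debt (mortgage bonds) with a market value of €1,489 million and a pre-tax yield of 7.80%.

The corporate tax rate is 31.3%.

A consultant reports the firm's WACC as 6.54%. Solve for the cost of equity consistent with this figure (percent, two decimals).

7.65%

Total capital V = 1586 + 1489 = 3075.
Equity weight = 1586/3075 = 0.5158.
Mortgage bonds weight = 1489/3075 = 0.4842.
Debt contribution = 0.4842 × 7.8% × (1 − 31.3%) = 2.5948%.
Required equity contribution = 6.54% − 2.5948% = 3.9452%.
Re = 3.9452% / 0.5158 = 7.6491%.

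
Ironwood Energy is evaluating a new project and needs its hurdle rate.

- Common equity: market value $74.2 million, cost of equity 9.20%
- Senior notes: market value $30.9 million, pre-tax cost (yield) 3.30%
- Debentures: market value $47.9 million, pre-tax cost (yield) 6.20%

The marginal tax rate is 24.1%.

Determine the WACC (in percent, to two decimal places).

Total capital V = 74.2 + 30.9 + 47.9 = 153.
Equity: weight = 74.2/153 = 0.4850; cost = 9.2%.
Senior notes: weight = 30.9/153 = 0.2020; after-tax cost = 3.3% × (1 − 24.1%) = 2.5047%.
Debentures: weight = 47.9/153 = 0.3131; after-tax cost = 6.2% × (1 − 24.1%) = 4.7058%.
WACC = 0.4850 × 9.2000% + 0.2020 × 2.5047% + 0.3131 × 4.7058% = 6.4408%.

6.44%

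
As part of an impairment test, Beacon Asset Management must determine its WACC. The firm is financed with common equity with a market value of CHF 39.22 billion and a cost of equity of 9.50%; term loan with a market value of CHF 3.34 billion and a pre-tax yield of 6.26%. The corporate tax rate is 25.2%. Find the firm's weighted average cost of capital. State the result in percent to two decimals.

Total capital V = 39.22 + 3.34 = 42.56.
Equity: weight = 39.22/42.56 = 0.9215; cost = 9.5%.
Term loan: weight = 3.34/42.56 = 0.0785; after-tax cost = 6.26% × (1 − 25.2%) = 4.6825%.
WACC = 0.9215 × 9.5000% + 0.0785 × 4.6825% = 9.1219%.

9.12%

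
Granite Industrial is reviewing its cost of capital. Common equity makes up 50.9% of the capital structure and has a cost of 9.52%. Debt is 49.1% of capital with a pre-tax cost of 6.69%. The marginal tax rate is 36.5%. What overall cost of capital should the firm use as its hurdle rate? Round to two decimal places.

6.93%

After-tax cost of debt = 6.69% × (1 − 36.5%) = 4.2481%.
WACC = 0.509 × 9.5200% + 0.491 × 4.2481% = 6.9315%.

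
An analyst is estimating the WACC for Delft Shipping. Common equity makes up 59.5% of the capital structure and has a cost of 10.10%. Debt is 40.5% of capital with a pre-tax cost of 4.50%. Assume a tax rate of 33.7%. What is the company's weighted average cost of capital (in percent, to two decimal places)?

7.22%

After-tax cost of debt = 4.5% × (1 − 33.7%) = 2.9835%.
WACC = 0.595 × 10.1000% + 0.405 × 2.9835% = 7.2178%.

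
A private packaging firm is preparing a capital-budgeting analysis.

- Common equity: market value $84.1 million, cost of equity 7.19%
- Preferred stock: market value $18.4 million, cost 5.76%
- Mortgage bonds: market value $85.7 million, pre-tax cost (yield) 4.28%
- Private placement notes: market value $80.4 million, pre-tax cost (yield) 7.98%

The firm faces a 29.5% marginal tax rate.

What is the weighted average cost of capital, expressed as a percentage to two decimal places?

Total capital V = 84.1 + 18.4 + 85.7 + 80.4 = 268.6.
Equity: weight = 84.1/268.6 = 0.3131; cost = 7.19%.
Preferred: weight = 18.4/268.6 = 0.0685; cost = 5.76%.
Mortgage bonds: weight = 85.7/268.6 = 0.3191; after-tax cost = 4.28% × (1 − 29.5%) = 3.0174%.
Private placement notes: weight = 80.4/268.6 = 0.2993; after-tax cost = 7.98% × (1 − 29.5%) = 5.6259%.
WACC = 0.3131 × 7.1900% + 0.0685 × 5.7600% + 0.3191 × 3.0174% + 0.2993 × 5.6259% = 5.2925%.

5.29%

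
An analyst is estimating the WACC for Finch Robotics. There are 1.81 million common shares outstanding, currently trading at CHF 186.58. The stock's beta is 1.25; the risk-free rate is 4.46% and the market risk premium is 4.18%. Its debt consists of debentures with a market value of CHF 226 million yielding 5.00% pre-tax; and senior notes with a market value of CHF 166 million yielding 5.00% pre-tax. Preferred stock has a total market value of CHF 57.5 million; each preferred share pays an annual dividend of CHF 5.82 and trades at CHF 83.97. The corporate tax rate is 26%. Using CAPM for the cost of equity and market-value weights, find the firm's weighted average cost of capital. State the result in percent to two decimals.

Cost of equity via CAPM: Re = 4.46% + 1.25 × 4.18% = 9.6850%.
Cost of preferred: Rp = 5.82 / 83.97 = 6.9310%.
Market value of equity E = 186.58 × 1.81m = 337.7098m.
Total capital V = 337.7098 + 57.5 + 226 + 166 = 787.2098.
Equity: weight = 337.7098/787.2098 = 0.4290; cost = 9.685%.
Preferred: weight = 57.5/787.2098 = 0.0730; cost = 6.931%.
Debentures: weight = 226/787.2098 = 0.2871; after-tax cost = 5% × (1 − 26%) = 3.7000%.
Senior notes: weight = 166/787.2098 = 0.2109; after-tax cost = 5% × (1 − 26%) = 3.7000%.
WACC = 0.4290 × 9.6850% + 0.0730 × 6.9310% + 0.2871 × 3.7000% + 0.2109 × 3.7000% = 6.5035%.

6.50%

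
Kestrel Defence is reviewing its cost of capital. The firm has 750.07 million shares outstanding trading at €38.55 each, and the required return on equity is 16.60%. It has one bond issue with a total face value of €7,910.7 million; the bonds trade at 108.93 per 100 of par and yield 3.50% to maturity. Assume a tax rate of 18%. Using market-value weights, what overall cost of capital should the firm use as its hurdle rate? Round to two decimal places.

Market value of equity E = 38.55 × 750.07m = 28915.1985m. Market value of debt D = 7910.7m × 108.93/100 = 8617.12551m.
Total capital V = 28915.1985 + 8617.12551 = 37532.32401.
Equity: weight = 28915.1985/37532.32401 = 0.7704; cost = 16.6%.
Bonds outstanding: weight = 8617.12551/37532.32401 = 0.2296; after-tax cost = 3.5% × (1 − 18%) = 2.8700%.
WACC = 0.7704 × 16.6000% + 0.2296 × 2.8700% = 13.4477%.

13.45%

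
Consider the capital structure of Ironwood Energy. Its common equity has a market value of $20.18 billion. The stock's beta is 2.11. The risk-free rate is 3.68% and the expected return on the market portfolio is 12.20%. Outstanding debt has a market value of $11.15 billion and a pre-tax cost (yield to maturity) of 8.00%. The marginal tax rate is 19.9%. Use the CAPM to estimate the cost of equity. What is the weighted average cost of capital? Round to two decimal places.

16.23%

Market risk premium = 12.2% − 3.68% = 8.52%.
Cost of equity via CAPM: Re = 3.68% + 2.11 × 8.52% = 21.6572%.
Total capital V = 20.18 + 11.15 = 31.33.
Equity: weight = 20.18/31.33 = 0.6441; cost = 21.6572%.
Debt: weight = 11.15/31.33 = 0.3559; after-tax cost = 8% × (1 − 19.9%) = 6.4080%.
WACC = 0.6441 × 21.6572% + 0.3559 × 6.4080% = 16.2302%.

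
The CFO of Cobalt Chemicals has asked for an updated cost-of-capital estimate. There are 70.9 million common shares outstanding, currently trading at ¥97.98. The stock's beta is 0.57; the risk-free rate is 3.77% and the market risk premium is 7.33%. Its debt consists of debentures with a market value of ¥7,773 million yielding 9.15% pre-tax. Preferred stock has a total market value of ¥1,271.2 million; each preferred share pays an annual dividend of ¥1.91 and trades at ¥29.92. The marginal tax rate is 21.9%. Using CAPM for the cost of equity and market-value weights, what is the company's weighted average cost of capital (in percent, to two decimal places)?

7.43%

Cost of equity via CAPM: Re = 3.77% + 0.57 × 7.33% = 7.9481%.
Cost of preferred: Rp = 1.91 / 29.92 = 6.3837%.
Market value of equity E = 97.98 × 70.9m = 6946.782m.
Total capital V = 6946.782 + 1271.2 + 7773 = 15990.982.
Equity: weight = 6946.782/15990.982 = 0.4344; cost = 7.9481%.
Preferred: weight = 1271.2/15990.982 = 0.0795; cost = 6.3837%.
Debentures: weight = 7773/15990.982 = 0.4861; after-tax cost = 9.15% × (1 − 21.9%) = 7.1462%.
WACC = 0.4344 × 7.9481% + 0.0795 × 6.3837% + 0.4861 × 7.1462% = 7.4339%.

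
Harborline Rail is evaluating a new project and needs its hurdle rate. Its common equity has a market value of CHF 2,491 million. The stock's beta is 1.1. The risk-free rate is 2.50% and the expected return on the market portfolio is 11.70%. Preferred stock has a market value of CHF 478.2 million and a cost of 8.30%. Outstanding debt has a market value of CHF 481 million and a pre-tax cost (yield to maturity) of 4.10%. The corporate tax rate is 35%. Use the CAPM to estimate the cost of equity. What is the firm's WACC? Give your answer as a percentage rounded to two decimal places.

10.63%

Market risk premium = 11.7% − 2.5% = 9.2%.
Cost of equity via CAPM: Re = 2.5% + 1.1 × 9.2% = 12.6200%.
Total capital V = 2491 + 478.2 + 481 = 3450.2.
Equity: weight = 2491/3450.2 = 0.7220; cost = 12.62%.
Preferred: weight = 478.2/3450.2 = 0.1386; cost = 8.3%.
Debt: weight = 481/3450.2 = 0.1394; after-tax cost = 4.1% × (1 − 35%) = 2.6650%.
WACC = 0.7220 × 12.6200% + 0.1386 × 8.3000% + 0.1394 × 2.6650% = 10.6334%.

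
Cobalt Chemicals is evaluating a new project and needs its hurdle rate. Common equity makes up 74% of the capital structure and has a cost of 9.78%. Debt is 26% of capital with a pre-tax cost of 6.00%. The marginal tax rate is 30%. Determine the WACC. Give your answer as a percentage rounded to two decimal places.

8.33%

After-tax cost of debt = 6% × (1 − 30%) = 4.2000%.
WACC = 0.740 × 9.7800% + 0.260 × 4.2000% = 8.3292%.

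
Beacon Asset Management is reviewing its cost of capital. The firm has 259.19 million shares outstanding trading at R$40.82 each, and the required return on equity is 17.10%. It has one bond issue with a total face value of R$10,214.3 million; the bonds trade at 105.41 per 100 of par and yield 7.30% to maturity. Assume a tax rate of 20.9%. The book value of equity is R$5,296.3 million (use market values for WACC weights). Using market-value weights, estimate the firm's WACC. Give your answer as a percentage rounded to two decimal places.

Market value of equity E = 40.82 × 259.19m = 10580.1358m. Market value of debt D = 10214.3m × 105.41/100 = 10766.89363m.
Total capital V = 10580.1358 + 10766.89363 = 21347.02943.
Equity: weight = 10580.1358/21347.02943 = 0.4956; cost = 17.1%.
Bonds outstanding: weight = 10766.89363/21347.02943 = 0.5044; after-tax cost = 7.3% × (1 − 20.9%) = 5.7743%.
WACC = 0.4956 × 17.1000% + 0.5044 × 5.7743% = 11.3876%.

11.39%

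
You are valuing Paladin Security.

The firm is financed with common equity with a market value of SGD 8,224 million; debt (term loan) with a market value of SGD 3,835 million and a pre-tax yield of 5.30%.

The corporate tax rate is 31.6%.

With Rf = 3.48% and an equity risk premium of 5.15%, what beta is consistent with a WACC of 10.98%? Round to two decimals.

Total capital V = 8224 + 3835 = 12059.
Equity weight = 8224/12059 = 0.6820.
Term loan weight = 3835/12059 = 0.3180.
Debt contribution = 0.3180 × 5.3% × (1 − 31.6%) = 1.1529%.
Required equity contribution = 10.98% − 1.1529% = 9.8271%  ⇒  Re = 14.4097%.
CAPM: 14.4097% = 3.48% + β × 5.15%  ⇒  β = 2.1223.

2.12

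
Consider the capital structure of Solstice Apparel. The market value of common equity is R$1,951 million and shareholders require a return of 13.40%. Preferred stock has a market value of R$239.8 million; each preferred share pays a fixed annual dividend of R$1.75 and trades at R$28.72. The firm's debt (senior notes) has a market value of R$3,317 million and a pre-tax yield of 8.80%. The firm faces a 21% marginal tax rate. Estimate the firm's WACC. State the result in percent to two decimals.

9.20%

Cost of preferred: Rp = 1.75 / 28.72 = 6.0933%.
Total capital V = 1951 + 239.8 + 3317 = 5507.8.
Equity: weight = 1951/5507.8 = 0.3542; cost = 13.4%.
Preferred: weight = 239.8/5507.8 = 0.0435; cost = 6.0933%.
Senior notes: weight = 3317/5507.8 = 0.6022; after-tax cost = 8.8% × (1 − 21%) = 6.9520%.
WACC = 0.3542 × 13.4000% + 0.0435 × 6.0933% + 0.6022 × 6.9520% = 9.1987%.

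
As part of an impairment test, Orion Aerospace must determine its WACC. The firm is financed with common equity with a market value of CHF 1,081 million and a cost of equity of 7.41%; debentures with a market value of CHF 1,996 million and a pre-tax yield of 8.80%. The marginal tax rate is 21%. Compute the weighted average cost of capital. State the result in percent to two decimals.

Total capital V = 1081 + 1996 = 3077.
Equity: weight = 1081/3077 = 0.3513; cost = 7.41%.
Debentures: weight = 1996/3077 = 0.6487; after-tax cost = 8.8% × (1 − 21%) = 6.9520%.
WACC = 0.3513 × 7.4100% + 0.6487 × 6.9520% = 7.1129%.

7.11%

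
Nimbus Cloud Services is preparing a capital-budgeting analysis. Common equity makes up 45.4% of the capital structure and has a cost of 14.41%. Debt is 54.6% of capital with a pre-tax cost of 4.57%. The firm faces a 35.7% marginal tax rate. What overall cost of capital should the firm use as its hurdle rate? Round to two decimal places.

After-tax cost of debt = 4.57% × (1 − 35.7%) = 2.9385%.
WACC = 0.454 × 14.4100% + 0.546 × 2.9385% = 8.1466%.

8.15%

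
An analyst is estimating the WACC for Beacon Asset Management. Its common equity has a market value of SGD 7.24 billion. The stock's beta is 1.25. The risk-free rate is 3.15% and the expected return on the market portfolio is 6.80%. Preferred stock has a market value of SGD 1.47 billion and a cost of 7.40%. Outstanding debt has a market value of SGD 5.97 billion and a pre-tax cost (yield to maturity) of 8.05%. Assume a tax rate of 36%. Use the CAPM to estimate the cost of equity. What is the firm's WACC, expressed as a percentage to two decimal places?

6.64%

Market risk premium = 6.8% − 3.15% = 3.65%.
Cost of equity via CAPM: Re = 3.15% + 1.25 × 3.65% = 7.7125%.
Total capital V = 7.24 + 1.47 + 5.97 = 14.68.
Equity: weight = 7.24/14.68 = 0.4932; cost = 7.7125%.
Preferred: weight = 1.47/14.68 = 0.1001; cost = 7.4%.
Debt: weight = 5.97/14.68 = 0.4067; after-tax cost = 8.05% × (1 − 36%) = 5.1520%.
WACC = 0.4932 × 7.7125% + 0.1001 × 7.4000% + 0.4067 × 5.1520% = 6.6399%.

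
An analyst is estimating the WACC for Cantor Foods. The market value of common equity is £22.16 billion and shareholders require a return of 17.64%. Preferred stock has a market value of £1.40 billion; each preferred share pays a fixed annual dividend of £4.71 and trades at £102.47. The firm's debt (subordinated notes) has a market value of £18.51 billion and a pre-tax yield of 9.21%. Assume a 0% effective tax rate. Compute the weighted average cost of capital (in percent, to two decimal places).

Cost of preferred: Rp = 4.71 / 102.47 = 4.5965%.
Total capital V = 22.16 + 1.4 + 18.51 = 42.07.
Equity: weight = 22.16/42.07 = 0.5267; cost = 17.64%.
Preferred: weight = 1.4/42.07 = 0.0333; cost = 4.5965%.
Subordinated notes: weight = 18.51/42.07 = 0.4400; after-tax cost = 9.21% × (1 − 0%) = 9.2100%.
WACC = 0.5267 × 17.6400% + 0.0333 × 4.5965% + 0.4400 × 9.2100% = 13.4969%.

13.50%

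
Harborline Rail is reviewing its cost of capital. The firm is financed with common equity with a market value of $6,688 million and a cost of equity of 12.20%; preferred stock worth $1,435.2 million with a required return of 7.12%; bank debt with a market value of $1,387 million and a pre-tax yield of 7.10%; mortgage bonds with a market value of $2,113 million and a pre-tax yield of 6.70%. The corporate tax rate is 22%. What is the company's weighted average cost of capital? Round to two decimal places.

9.51%

Total capital V = 6688 + 1435.2 + 1387 + 2113 = 11623.2.
Equity: weight = 6688/11623.2 = 0.5754; cost = 12.2%.
Preferred: weight = 1435.2/11623.2 = 0.1235; cost = 7.12%.
Bank debt: weight = 1387/11623.2 = 0.1193; after-tax cost = 7.1% × (1 − 22%) = 5.5380%.
Mortgage bonds: weight = 2113/11623.2 = 0.1818; after-tax cost = 6.7% × (1 − 22%) = 5.2260%.
WACC = 0.5754 × 12.2000% + 0.1235 × 7.1200% + 0.1193 × 5.5380% + 0.1818 × 5.2260% = 9.5099%.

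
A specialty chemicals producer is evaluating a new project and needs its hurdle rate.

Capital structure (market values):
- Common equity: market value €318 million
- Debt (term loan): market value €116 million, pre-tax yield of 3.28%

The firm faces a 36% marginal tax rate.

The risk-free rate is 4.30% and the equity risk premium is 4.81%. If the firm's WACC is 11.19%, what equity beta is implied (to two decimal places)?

2.12

Total capital V = 318 + 116 = 434.
Equity weight = 318/434 = 0.7327.
Term loan weight = 116/434 = 0.2673.
Debt contribution = 0.2673 × 3.28% × (1 − 36%) = 0.5611%.
Required equity contribution = 11.19% − 0.5611% = 10.6289%  ⇒  Re = 14.5061%.
CAPM: 14.5061% = 4.3% + β × 4.81%  ⇒  β = 2.1219.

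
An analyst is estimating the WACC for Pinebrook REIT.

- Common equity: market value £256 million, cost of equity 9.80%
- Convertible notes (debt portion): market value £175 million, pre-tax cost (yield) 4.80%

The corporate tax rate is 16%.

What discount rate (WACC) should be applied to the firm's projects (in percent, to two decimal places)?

7.46%

Total capital V = 256 + 175 = 431.
Equity: weight = 256/431 = 0.5940; cost = 9.8%.
Convertible notes (debt portion): weight = 175/431 = 0.4060; after-tax cost = 4.8% × (1 − 16%) = 4.0320%.
WACC = 0.5940 × 9.8000% + 0.4060 × 4.0320% = 7.4580%.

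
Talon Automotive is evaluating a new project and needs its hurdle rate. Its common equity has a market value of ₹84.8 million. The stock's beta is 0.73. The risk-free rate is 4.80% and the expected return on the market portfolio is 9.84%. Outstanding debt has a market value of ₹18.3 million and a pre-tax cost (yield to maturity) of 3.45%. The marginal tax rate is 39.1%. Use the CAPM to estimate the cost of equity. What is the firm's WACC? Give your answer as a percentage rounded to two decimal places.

Market risk premium = 9.84% − 4.8% = 5.04%.
Cost of equity via CAPM: Re = 4.8% + 0.73 × 5.04% = 8.4792%.
Total capital V = 84.8 + 18.3 = 103.1.
Equity: weight = 84.8/103.1 = 0.8225; cost = 8.4792%.
Debt: weight = 18.3/103.1 = 0.1775; after-tax cost = 3.45% × (1 − 39.1%) = 2.1010%.
WACC = 0.8225 × 8.4792% + 0.1775 × 2.1010% = 7.3471%.

7.35%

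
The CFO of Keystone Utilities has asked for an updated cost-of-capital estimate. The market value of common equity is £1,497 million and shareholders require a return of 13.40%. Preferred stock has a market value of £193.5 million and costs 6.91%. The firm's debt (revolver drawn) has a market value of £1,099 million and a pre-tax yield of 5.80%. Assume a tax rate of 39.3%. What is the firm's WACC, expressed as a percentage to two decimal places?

9.06%

Total capital V = 1497 + 193.5 + 1099 = 2789.5.
Equity: weight = 1497/2789.5 = 0.5367; cost = 13.4%.
Preferred: weight = 193.5/2789.5 = 0.0694; cost = 6.91%.
Revolver drawn: weight = 1099/2789.5 = 0.3940; after-tax cost = 5.8% × (1 − 39.3%) = 3.5206%.
WACC = 0.5367 × 13.4000% + 0.0694 × 6.9100% + 0.3940 × 3.5206% = 9.0575%.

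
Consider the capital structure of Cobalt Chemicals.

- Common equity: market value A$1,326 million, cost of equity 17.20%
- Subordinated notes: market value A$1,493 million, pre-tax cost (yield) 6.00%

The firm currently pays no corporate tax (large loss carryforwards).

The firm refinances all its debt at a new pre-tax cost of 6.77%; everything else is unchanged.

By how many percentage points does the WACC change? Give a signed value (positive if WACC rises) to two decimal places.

+0.41 pp

Current WACC:
Total capital V = 1326 + 1493 = 2819.
Equity: weight = 1326/2819 = 0.4704; cost = 17.2%.
Subordinated notes: weight = 1493/2819 = 0.5296; after-tax cost = 6% × (1 − 0%) = 6.0000%.
WACC = 0.4704 × 17.2000% + 0.5296 × 6.0000% = 11.2683%.
After the change:
Total capital V = 1326 + 1493 = 2819.
Equity: weight = 1326/2819 = 0.4704; cost = 17.2%.
Subordinated notes: weight = 1493/2819 = 0.5296; after-tax cost = 6.77% × (1 − 0%) = 6.7700%.
WACC = 0.4704 × 17.2000% + 0.5296 × 6.7700% = 11.6761%.
Change in WACC = 11.6761% − 11.2683% = 0.4078 pp.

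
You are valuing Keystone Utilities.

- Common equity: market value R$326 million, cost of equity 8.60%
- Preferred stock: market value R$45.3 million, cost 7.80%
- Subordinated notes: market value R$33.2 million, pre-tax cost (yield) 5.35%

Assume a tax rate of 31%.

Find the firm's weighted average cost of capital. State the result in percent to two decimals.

8.11%

Total capital V = 326 + 45.3 + 33.2 = 404.5.
Equity: weight = 326/404.5 = 0.8059; cost = 8.6%.
Preferred: weight = 45.3/404.5 = 0.1120; cost = 7.8%.
Subordinated notes: weight = 33.2/404.5 = 0.0821; after-tax cost = 5.35% × (1 − 31%) = 3.6915%.
WACC = 0.8059 × 8.6000% + 0.1120 × 7.8000% + 0.0821 × 3.6915% = 8.1075%.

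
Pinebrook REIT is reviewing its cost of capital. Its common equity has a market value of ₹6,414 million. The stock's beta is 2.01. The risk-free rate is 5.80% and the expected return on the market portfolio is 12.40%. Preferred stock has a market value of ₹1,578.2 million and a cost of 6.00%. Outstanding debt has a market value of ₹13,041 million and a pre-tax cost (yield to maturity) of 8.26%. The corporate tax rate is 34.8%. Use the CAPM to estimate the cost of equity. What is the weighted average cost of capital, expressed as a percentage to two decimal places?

Market risk premium = 12.4% − 5.8% = 6.6%.
Cost of equity via CAPM: Re = 5.8% + 2.01 × 6.6% = 19.0660%.
Total capital V = 6414 + 1578.2 + 13041 = 21033.2.
Equity: weight = 6414/21033.2 = 0.3049; cost = 19.066%.
Preferred: weight = 1578.2/21033.2 = 0.0750; cost = 6%.
Debt: weight = 13041/21033.2 = 0.6200; after-tax cost = 8.26% × (1 − 34.8%) = 5.3855%.
WACC = 0.3049 × 19.0660% + 0.0750 × 6.0000% + 0.6200 × 5.3855% = 9.6034%.

9.60%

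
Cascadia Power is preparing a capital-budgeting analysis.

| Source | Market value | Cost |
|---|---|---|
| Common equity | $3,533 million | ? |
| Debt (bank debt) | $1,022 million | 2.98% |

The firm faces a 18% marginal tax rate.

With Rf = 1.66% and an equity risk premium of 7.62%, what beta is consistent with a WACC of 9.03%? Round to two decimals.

1.22

Total capital V = 3533 + 1022 = 4555.
Equity weight = 3533/4555 = 0.7756.
Bank debt weight = 1022/4555 = 0.2244.
Debt contribution = 0.2244 × 2.98% × (1 − 18%) = 0.5483%.
Required equity contribution = 9.03% − 0.5483% = 8.4817%  ⇒  Re = 10.9353%.
CAPM: 10.9353% = 1.66% + β × 7.62%  ⇒  β = 1.2172.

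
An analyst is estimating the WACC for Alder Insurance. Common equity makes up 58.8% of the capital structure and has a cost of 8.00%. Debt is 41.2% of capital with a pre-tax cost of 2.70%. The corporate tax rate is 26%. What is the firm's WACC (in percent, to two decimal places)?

5.53%

After-tax cost of debt = 2.7% × (1 − 26%) = 1.9980%.
WACC = 0.588 × 8.0000% + 0.412 × 1.9980% = 5.5272%.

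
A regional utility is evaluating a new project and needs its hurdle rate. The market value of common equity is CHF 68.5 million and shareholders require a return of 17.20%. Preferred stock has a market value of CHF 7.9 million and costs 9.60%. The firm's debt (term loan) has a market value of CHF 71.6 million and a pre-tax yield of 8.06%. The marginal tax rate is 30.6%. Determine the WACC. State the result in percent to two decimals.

Total capital V = 68.5 + 7.9 + 71.6 = 148.
Equity: weight = 68.5/148 = 0.4628; cost = 17.2%.
Preferred: weight = 7.9/148 = 0.0534; cost = 9.6%.
Term loan: weight = 71.6/148 = 0.4838; after-tax cost = 8.06% × (1 − 30.6%) = 5.5936%.
WACC = 0.4628 × 17.2000% + 0.0534 × 9.6000% + 0.4838 × 5.5936% = 11.1794%.

11.18%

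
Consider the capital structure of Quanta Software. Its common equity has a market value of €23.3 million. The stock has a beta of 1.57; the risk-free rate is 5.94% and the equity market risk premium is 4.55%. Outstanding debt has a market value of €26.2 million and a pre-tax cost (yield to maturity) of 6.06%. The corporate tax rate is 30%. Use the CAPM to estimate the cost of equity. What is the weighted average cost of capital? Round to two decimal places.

8.40%

Cost of equity via CAPM: Re = 5.94% + 1.57 × 4.55% = 13.0835%.
Total capital V = 23.3 + 26.2 = 49.5.
Equity: weight = 23.3/49.5 = 0.4707; cost = 13.0835%.
Debt: weight = 26.2/49.5 = 0.5293; after-tax cost = 6.06% × (1 − 30%) = 4.2420%.
WACC = 0.4707 × 13.0835% + 0.5293 × 4.2420% = 8.4038%.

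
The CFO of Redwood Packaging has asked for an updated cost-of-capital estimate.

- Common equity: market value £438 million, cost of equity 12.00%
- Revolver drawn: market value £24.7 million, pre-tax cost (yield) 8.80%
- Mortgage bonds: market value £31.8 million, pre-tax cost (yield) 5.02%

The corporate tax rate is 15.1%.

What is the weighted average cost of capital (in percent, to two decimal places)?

Total capital V = 438 + 24.7 + 31.8 = 494.5.
Equity: weight = 438/494.5 = 0.8857; cost = 12%.
Revolver drawn: weight = 24.7/494.5 = 0.0499; after-tax cost = 8.8% × (1 − 15.1%) = 7.4712%.
Mortgage bonds: weight = 31.8/494.5 = 0.0643; after-tax cost = 5.02% × (1 − 15.1%) = 4.2620%.
WACC = 0.8857 × 12.0000% + 0.0499 × 7.4712% + 0.0643 × 4.2620% = 11.2762%.

11.28%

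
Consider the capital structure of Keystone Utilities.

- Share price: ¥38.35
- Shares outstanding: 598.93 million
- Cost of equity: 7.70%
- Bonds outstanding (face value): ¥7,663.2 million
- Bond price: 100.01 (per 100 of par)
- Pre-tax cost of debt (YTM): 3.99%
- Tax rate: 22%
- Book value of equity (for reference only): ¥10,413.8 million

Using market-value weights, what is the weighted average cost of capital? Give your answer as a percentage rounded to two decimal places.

6.55%

Market value of equity E = 38.35 × 598.93m = 22968.9655m. Market value of debt D = 7663.2m × 100.01/100 = 7663.96632m.
Total capital V = 22968.9655 + 7663.96632 = 30632.93182.
Equity: weight = 22968.9655/30632.93182 = 0.7498; cost = 7.7%.
Bonds outstanding: weight = 7663.96632/30632.93182 = 0.2502; after-tax cost = 3.99% × (1 − 22%) = 3.1122%.
WACC = 0.7498 × 7.7000% + 0.2502 × 3.1122% = 6.5522%.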